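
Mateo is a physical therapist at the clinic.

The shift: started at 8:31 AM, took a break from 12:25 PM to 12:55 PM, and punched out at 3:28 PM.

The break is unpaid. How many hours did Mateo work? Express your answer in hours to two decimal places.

The shift: 8:31 AM–3:28 PM = 6 h 57 min; less 30 min break → 6 h 27 min

6.45 hours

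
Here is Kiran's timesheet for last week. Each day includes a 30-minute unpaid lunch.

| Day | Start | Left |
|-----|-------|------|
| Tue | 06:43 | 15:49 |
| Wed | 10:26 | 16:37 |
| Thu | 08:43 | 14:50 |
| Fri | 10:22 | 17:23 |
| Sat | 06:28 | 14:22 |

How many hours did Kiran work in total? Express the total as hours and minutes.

33 h 49 min

Tue: 06:43–15:49 = 9 h 6 min; less 30 min break → 8 h 36 min
Wed: 10:26–16:37 = 6 h 11 min; less 30 min break → 5 h 41 min
Thu: 08:43–14:50 = 6 h 7 min; less 30 min break → 5 h 37 min
Fri: 10:22–17:23 = 7 h 1 min; less 30 min break → 6 h 31 min
Sat: 06:28–14:22 = 7 h 54 min; less 30 min break → 7 h 24 min
Total: 8 h 36 min + 5 h 41 min + 5 h 37 min + 6 h 31 min + 7 h 24 min = 33 h 49 min.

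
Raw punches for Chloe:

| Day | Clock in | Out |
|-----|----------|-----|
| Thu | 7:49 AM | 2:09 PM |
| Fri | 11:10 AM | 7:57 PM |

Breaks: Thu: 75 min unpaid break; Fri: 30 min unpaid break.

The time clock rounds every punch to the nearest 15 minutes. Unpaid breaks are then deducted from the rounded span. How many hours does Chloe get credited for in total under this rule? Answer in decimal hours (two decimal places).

Thu: in 7:49 AM→7:45 AM, out 2:09 PM→2:15 PM; 6 h 30 min − 75 min = 5 h 15 min
Fri: in 11:10 AM→11:15 AM, out 7:57 PM→8:00 PM; 8 h 45 min − 30 min = 8 h 15 min
Total credited: 13 h 30 min.

13.50 hours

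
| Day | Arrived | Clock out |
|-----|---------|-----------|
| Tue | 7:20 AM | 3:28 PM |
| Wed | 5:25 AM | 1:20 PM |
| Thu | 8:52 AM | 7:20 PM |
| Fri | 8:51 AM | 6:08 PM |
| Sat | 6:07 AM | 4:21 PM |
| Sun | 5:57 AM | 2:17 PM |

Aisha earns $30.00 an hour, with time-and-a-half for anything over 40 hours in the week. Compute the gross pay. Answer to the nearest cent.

Tue: 7:20 AM–3:28 PM = 8 h 8 min
Wed: 5:25 AM–1:20 PM = 7 h 55 min
Thu: 8:52 AM–7:20 PM = 10 h 28 min
Fri: 8:51 AM–6:08 PM = 9 h 17 min
Sat: 6:07 AM–4:21 PM = 10 h 14 min
Sun: 5:57 AM–2:17 PM = 8 h 20 min
Total worked: 54 h 22 min = 3262 min.
Regular 40 h 0 min = 2400 min at $30.00/h; overtime 14 h 22 min = 862 min at $45.00/h.
Pay = (2400 × $30.00 + 862 × $45.00) ÷ 60 = $1846.50.

$1846.50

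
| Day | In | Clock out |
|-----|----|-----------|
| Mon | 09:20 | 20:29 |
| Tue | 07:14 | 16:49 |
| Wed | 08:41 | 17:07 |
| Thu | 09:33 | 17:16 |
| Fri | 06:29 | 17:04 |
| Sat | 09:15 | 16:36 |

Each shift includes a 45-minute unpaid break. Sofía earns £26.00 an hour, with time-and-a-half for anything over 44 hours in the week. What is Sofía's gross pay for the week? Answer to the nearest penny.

£1390.35

Mon: 09:20–20:29 = 11 h 9 min; less 45 min break → 10 h 24 min
Tue: 07:14–16:49 = 9 h 35 min; less 45 min break → 8 h 50 min
Wed: 08:41–17:07 = 8 h 26 min; less 45 min break → 7 h 41 min
Thu: 09:33–17:16 = 7 h 43 min; less 45 min break → 6 h 58 min
Fri: 06:29–17:04 = 10 h 35 min; less 45 min break → 9 h 50 min
Sat: 09:15–16:36 = 7 h 21 min; less 45 min break → 6 h 36 min
Total worked: 50 h 19 min = 3019 min.
Regular 44 h 0 min = 2640 min at £26.00/h; overtime 6 h 19 min = 379 min at £39.00/h.
Pay = (2640 × £26.00 + 379 × £39.00) ÷ 60 = £1390.35.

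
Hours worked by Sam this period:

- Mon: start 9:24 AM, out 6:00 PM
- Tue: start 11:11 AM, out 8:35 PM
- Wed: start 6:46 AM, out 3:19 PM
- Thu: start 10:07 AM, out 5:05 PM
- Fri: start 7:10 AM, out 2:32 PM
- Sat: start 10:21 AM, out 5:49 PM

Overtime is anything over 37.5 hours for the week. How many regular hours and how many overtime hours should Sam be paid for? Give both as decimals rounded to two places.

Mon: 9:24 AM–6:00 PM = 8 h 36 min
Tue: 11:11 AM–8:35 PM = 9 h 24 min
Wed: 6:46 AM–3:19 PM = 8 h 33 min
Thu: 10:07 AM–5:05 PM = 6 h 58 min
Fri: 7:10 AM–2:32 PM = 7 h 22 min
Sat: 10:21 AM–5:49 PM = 7 h 28 min
Total worked: 48 h 21 min = 48.35 h.
Threshold 37.5 h → overtime 10 h 51 min, regular 37 h 30 min.

Regular 37.50 hours, overtime 10.85 hours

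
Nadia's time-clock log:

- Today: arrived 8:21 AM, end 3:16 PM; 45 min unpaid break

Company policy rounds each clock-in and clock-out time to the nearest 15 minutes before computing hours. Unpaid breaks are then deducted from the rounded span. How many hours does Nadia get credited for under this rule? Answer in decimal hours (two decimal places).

Today: in 8:21 AM→8:15 AM, out 3:16 PM→3:15 PM; 7 h 0 min − 45 min = 6 h 15 min

6.25 hours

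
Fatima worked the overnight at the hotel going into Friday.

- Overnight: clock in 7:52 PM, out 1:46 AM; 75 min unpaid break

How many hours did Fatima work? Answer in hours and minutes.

Overnight: 7:52 PM → midnight = 4 h 8 min; midnight → 1:46 AM = 1 h 46 min; span 5 h 54 min; less 75 min break → 4 h 39 min

4 h 39 min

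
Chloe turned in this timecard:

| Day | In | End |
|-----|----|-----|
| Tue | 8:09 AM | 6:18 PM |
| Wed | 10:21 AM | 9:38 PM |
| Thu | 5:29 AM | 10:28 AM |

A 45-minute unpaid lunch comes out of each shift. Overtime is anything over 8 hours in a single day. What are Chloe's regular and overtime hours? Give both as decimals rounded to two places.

Regular 20.23 hours, overtime 3.93 hours

Tue: 8:09 AM–6:18 PM = 10 h 9 min; less 45 min break → 9 h 24 min
Wed: 10:21 AM–9:38 PM = 11 h 17 min; less 45 min break → 10 h 32 min
Thu: 5:29 AM–10:28 AM = 4 h 59 min; less 45 min break → 4 h 14 min
Tue reg 8 h 0 min / OT 1 h 24 min; Wed reg 8 h 0 min / OT 2 h 32 min; Thu reg 4 h 14 min / OT 0 h 0 min.
Totals: regular 20 h 14 min, overtime 3 h 56 min.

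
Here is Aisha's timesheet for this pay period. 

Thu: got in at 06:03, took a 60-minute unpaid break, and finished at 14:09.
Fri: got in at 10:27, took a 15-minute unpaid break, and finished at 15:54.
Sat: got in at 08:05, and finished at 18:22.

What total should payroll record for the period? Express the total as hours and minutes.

Thu: 06:03–14:09 = 8 h 6 min; less 60 min break → 7 h 6 min
Fri: 10:27–15:54 = 5 h 27 min; less 15 min break → 5 h 12 min
Sat: 08:05–18:22 = 10 h 17 min
Total: 7 h 6 min + 5 h 12 min + 10 h 17 min = 22 h 35 min.

22 h 35 min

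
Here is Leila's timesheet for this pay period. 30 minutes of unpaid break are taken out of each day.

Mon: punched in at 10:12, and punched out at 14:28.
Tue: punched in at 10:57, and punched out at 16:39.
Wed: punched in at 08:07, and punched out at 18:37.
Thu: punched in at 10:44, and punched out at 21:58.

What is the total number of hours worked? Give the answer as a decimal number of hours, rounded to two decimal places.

29.70 hours

Mon: 10:12–14:28 = 4 h 16 min; less 30 min break → 3 h 46 min
Tue: 10:57–16:39 = 5 h 42 min; less 30 min break → 5 h 12 min
Wed: 08:07–18:37 = 10 h 30 min; less 30 min break → 10 h 0 min
Thu: 10:44–21:58 = 11 h 14 min; less 30 min break → 10 h 44 min
Total: 3 h 46 min + 5 h 12 min + 10 h 0 min + 10 h 44 min = 29 h 42 min.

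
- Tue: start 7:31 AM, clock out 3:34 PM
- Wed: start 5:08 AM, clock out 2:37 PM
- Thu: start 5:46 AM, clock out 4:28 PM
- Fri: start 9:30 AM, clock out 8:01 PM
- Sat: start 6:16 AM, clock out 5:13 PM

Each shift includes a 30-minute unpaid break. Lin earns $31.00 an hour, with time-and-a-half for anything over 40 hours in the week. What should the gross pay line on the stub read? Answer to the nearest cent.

Tue: 7:31 AM–3:34 PM = 8 h 3 min; less 30 min break → 7 h 33 min
Wed: 5:08 AM–2:37 PM = 9 h 29 min; less 30 min break → 8 h 59 min
Thu: 5:46 AM–4:28 PM = 10 h 42 min; less 30 min break → 10 h 12 min
Fri: 9:30 AM–8:01 PM = 10 h 31 min; less 30 min break → 10 h 1 min
Sat: 6:16 AM–5:13 PM = 10 h 57 min; less 30 min break → 10 h 27 min
Total worked: 47 h 12 min = 2832 min.
Regular 40 h 0 min = 2400 min at $31.00/h; overtime 7 h 12 min = 432 min at $46.50/h.
Pay = (2400 × $31.00 + 432 × $46.50) ÷ 60 = $1574.80.

$1574.80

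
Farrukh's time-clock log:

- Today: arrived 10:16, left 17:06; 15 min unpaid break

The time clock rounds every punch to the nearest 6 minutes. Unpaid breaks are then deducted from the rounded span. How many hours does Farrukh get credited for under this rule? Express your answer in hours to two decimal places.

6.55 hours

Today: in 10:16→10:18, out 17:06→17:06; 6 h 48 min − 15 min = 6 h 33 min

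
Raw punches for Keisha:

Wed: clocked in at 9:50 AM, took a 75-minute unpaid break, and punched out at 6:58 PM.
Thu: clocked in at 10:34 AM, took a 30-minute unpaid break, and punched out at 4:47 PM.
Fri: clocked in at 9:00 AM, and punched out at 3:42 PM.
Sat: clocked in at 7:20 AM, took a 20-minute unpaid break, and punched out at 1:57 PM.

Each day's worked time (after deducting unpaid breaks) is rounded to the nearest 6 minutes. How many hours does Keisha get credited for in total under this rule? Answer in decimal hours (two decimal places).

26.60 hours

Wed: 9:50 AM–6:58 PM = 9 h 8 min − 75 min = 7 h 53 min → rounds to 7 h 54 min
Thu: 10:34 AM–4:47 PM = 6 h 13 min − 30 min = 5 h 43 min → rounds to 5 h 42 min
Fri: 9:00 AM–3:42 PM = 6 h 42 min → rounds to 6 h 42 min
Sat: 7:20 AM–1:57 PM = 6 h 37 min − 20 min = 6 h 17 min → rounds to 6 h 18 min
Total credited: 26 h 36 min.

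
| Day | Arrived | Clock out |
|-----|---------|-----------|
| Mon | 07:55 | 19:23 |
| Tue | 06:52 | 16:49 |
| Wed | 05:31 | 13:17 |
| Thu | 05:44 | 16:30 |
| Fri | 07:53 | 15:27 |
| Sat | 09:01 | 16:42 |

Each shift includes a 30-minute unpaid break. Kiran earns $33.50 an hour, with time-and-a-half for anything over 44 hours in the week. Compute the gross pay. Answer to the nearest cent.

Mon: 07:55–19:23 = 11 h 28 min; less 30 min break → 10 h 58 min
Tue: 06:52–16:49 = 9 h 57 min; less 30 min break → 9 h 27 min
Wed: 05:31–13:17 = 7 h 46 min; less 30 min break → 7 h 16 min
Thu: 05:44–16:30 = 10 h 46 min; less 30 min break → 10 h 16 min
Fri: 07:53–15:27 = 7 h 34 min; less 30 min break → 7 h 4 min
Sat: 09:01–16:42 = 7 h 41 min; less 30 min break → 7 h 11 min
Total worked: 52 h 12 min = 3132 min.
Regular 44 h 0 min = 2640 min at $33.50/h; overtime 8 h 12 min = 492 min at $50.25/h.
Pay = (2640 × $33.50 + 492 × $50.25) ÷ 60 = $1886.05.

$1886.05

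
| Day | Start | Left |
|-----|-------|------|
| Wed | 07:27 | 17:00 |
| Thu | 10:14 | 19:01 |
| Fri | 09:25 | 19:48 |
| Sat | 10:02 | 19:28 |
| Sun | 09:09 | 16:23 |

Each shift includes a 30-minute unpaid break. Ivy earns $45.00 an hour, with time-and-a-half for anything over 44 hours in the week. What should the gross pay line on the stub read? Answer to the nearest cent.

Wed: 07:27–17:00 = 9 h 33 min; less 30 min break → 9 h 3 min
Thu: 10:14–19:01 = 8 h 47 min; less 30 min break → 8 h 17 min
Fri: 09:25–19:48 = 10 h 23 min; less 30 min break → 9 h 53 min
Sat: 10:02–19:28 = 9 h 26 min; less 30 min break → 8 h 56 min
Sun: 09:09–16:23 = 7 h 14 min; less 30 min break → 6 h 44 min
Total worked: 42 h 53 min = 2573 min.
Regular 42 h 53 min = 2573 min at $45.00/h; overtime 0 h 0 min = 0 min at $67.50/h.
Pay = (2573 × $45.00 + 0 × $67.50) ÷ 60 = $1929.75.

$1929.75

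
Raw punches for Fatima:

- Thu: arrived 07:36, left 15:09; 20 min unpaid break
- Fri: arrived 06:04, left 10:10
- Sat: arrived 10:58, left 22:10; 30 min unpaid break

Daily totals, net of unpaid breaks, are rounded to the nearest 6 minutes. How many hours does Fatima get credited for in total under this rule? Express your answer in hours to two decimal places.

Thu: 07:36–15:09 = 7 h 33 min − 20 min = 7 h 13 min → rounds to 7 h 12 min
Fri: 06:04–10:10 = 4 h 6 min → rounds to 4 h 6 min
Sat: 10:58–22:10 = 11 h 12 min − 30 min = 10 h 42 min → rounds to 10 h 42 min
Total credited: 22 h 0 min.

22.00 hours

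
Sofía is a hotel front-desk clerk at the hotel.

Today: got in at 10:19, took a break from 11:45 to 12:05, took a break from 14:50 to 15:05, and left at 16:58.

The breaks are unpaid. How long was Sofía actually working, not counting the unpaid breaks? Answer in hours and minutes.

6 h 4 min

Today: 10:19–16:58 = 6 h 39 min; less 35 min break → 6 h 4 min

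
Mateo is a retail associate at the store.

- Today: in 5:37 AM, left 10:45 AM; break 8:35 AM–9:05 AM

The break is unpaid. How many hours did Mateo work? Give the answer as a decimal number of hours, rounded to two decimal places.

4.63 hours

Today: 5:37 AM–10:45 AM = 5 h 8 min; less 30 min break → 4 h 38 min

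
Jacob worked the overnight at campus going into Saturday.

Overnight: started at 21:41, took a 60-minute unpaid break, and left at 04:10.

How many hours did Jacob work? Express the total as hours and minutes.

Overnight: 21:41 → midnight = 2 h 19 min; midnight → 04:10 = 4 h 10 min; span 6 h 29 min; less 60 min break → 5 h 29 min

5 h 29 min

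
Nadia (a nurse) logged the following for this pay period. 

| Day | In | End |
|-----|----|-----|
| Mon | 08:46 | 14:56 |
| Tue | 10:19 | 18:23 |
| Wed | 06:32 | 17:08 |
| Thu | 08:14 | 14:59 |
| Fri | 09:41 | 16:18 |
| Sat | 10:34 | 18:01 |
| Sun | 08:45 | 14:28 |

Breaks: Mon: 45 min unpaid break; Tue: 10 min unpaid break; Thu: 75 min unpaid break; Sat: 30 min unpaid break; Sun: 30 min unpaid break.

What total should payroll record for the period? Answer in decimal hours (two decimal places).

48.20 hours

Mon: 08:46–14:56 = 6 h 10 min; less 45 min break → 5 h 25 min
Tue: 10:19–18:23 = 8 h 4 min; less 10 min break → 7 h 54 min
Wed: 06:32–17:08 = 10 h 36 min
Thu: 08:14–14:59 = 6 h 45 min; less 75 min break → 5 h 30 min
Fri: 09:41–16:18 = 6 h 37 min
Sat: 10:34–18:01 = 7 h 27 min; less 30 min break → 6 h 57 min
Sun: 08:45–14:28 = 5 h 43 min; less 30 min break → 5 h 13 min
Total: 5 h 25 min + 7 h 54 min + 10 h 36 min + 5 h 30 min + 6 h 37 min + 6 h 57 min + 5 h 13 min = 48 h 12 min.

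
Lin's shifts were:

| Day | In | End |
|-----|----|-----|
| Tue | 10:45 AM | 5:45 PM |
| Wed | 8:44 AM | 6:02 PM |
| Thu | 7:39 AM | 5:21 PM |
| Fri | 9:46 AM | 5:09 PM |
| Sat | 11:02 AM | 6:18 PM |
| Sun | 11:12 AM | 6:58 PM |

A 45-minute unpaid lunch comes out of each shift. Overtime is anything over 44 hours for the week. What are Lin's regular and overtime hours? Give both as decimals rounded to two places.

Regular 43.92 hours, overtime 0.00 hours

Tue: 10:45 AM–5:45 PM = 7 h 0 min; less 45 min break → 6 h 15 min
Wed: 8:44 AM–6:02 PM = 9 h 18 min; less 45 min break → 8 h 33 min
Thu: 7:39 AM–5:21 PM = 9 h 42 min; less 45 min break → 8 h 57 min
Fri: 9:46 AM–5:09 PM = 7 h 23 min; less 45 min break → 6 h 38 min
Sat: 11:02 AM–6:18 PM = 7 h 16 min; less 45 min break → 6 h 31 min
Sun: 11:12 AM–6:58 PM = 7 h 46 min; less 45 min break → 7 h 1 min
Total worked: 43 h 55 min = 43.92 h.
Threshold 44 h → overtime 0 h 0 min, regular 43 h 55 min.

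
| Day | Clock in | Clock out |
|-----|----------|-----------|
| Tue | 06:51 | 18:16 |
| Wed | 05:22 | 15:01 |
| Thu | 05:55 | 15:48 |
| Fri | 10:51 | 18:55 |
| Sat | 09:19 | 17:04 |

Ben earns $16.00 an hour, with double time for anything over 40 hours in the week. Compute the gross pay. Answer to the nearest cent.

Tue: 06:51–18:16 = 11 h 25 min
Wed: 05:22–15:01 = 9 h 39 min
Thu: 05:55–15:48 = 9 h 53 min
Fri: 10:51–18:55 = 8 h 4 min
Sat: 09:19–17:04 = 7 h 45 min
Total worked: 46 h 46 min = 2806 min.
Regular 40 h 0 min = 2400 min at $16.00/h; overtime 6 h 46 min = 406 min at $32.00/h.
Pay = (2400 × $16.00 + 406 × $32.00) ÷ 60 = $856.53.

$856.53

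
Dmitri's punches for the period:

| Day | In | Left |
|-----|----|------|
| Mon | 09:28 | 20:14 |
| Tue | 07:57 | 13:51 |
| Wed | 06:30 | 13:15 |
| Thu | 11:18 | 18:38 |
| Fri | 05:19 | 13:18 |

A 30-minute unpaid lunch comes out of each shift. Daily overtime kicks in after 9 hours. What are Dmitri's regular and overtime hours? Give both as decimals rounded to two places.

Mon: 09:28–20:14 = 10 h 46 min; less 30 min break → 10 h 16 min
Tue: 07:57–13:51 = 5 h 54 min; less 30 min break → 5 h 24 min
Wed: 06:30–13:15 = 6 h 45 min; less 30 min break → 6 h 15 min
Thu: 11:18–18:38 = 7 h 20 min; less 30 min break → 6 h 50 min
Fri: 05:19–13:18 = 7 h 59 min; less 30 min break → 7 h 29 min
Mon reg 9 h 0 min / OT 1 h 16 min; Tue reg 5 h 24 min / OT 0 h 0 min; Wed reg 6 h 15 min / OT 0 h 0 min; Thu reg 6 h 50 min / OT 0 h 0 min; Fri reg 7 h 29 min / OT 0 h 0 min.
Totals: regular 34 h 58 min, overtime 1 h 16 min.

Regular 34.97 hours, overtime 1.27 hours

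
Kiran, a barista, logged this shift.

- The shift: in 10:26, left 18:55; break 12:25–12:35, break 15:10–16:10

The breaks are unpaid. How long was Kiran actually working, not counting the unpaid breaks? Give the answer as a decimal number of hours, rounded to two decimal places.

7.32 hours

The shift: 10:26–18:55 = 8 h 29 min; less 70 min break → 7 h 19 min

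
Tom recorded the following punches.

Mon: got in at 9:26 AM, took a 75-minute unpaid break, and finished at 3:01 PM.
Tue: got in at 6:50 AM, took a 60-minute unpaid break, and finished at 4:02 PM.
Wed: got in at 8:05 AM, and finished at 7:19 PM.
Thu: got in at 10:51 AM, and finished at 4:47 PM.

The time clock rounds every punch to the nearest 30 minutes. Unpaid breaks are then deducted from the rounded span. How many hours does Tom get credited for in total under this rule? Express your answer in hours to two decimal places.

29.75 hours

Mon: in 9:26 AM→9:30 AM, out 3:01 PM→3:00 PM; 5 h 30 min − 75 min = 4 h 15 min
Tue: in 6:50 AM→7:00 AM, out 4:02 PM→4:00 PM; 9 h 0 min − 60 min = 8 h 0 min
Wed: in 8:05 AM→8:00 AM, out 7:19 PM→7:30 PM; 11 h 30 min
Thu: in 10:51 AM→11:00 AM, out 4:47 PM→5:00 PM; 6 h 0 min
Total credited: 29 h 45 min.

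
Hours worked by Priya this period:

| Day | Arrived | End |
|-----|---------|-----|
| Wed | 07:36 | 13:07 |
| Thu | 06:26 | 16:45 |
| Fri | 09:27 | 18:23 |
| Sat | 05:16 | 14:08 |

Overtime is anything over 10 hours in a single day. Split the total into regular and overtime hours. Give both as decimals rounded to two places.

Regular 33.32 hours, overtime 0.32 hours

Wed: 07:36–13:07 = 5 h 31 min
Thu: 06:26–16:45 = 10 h 19 min
Fri: 09:27–18:23 = 8 h 56 min
Sat: 05:16–14:08 = 8 h 52 min
Wed reg 5 h 31 min / OT 0 h 0 min; Thu reg 10 h 0 min / OT 0 h 19 min; Fri reg 8 h 56 min / OT 0 h 0 min; Sat reg 8 h 52 min / OT 0 h 0 min.
Totals: regular 33 h 19 min, overtime 0 h 19 min.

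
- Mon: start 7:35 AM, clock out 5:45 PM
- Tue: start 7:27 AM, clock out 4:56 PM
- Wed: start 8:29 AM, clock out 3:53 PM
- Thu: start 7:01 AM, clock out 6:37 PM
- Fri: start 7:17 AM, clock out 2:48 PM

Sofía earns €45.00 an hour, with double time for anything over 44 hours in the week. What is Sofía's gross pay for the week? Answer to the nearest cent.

€2175.00

Mon: 7:35 AM–5:45 PM = 10 h 10 min
Tue: 7:27 AM–4:56 PM = 9 h 29 min
Wed: 8:29 AM–3:53 PM = 7 h 24 min
Thu: 7:01 AM–6:37 PM = 11 h 36 min
Fri: 7:17 AM–2:48 PM = 7 h 31 min
Total worked: 46 h 10 min = 2770 min.
Regular 44 h 0 min = 2640 min at €45.00/h; overtime 2 h 10 min = 130 min at €90.00/h.
Pay = (2640 × €45.00 + 130 × €90.00) ÷ 60 = €2175.00.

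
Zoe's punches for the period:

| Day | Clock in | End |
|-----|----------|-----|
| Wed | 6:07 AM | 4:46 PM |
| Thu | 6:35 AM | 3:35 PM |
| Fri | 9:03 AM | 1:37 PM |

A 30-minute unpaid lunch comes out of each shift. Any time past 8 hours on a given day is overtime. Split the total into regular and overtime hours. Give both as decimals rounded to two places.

Regular 20.07 hours, overtime 2.65 hours

Wed: 6:07 AM–4:46 PM = 10 h 39 min; less 30 min break → 10 h 9 min
Thu: 6:35 AM–3:35 PM = 9 h 0 min; less 30 min break → 8 h 30 min
Fri: 9:03 AM–1:37 PM = 4 h 34 min; less 30 min break → 4 h 4 min
Wed reg 8 h 0 min / OT 2 h 9 min; Thu reg 8 h 0 min / OT 0 h 30 min; Fri reg 4 h 4 min / OT 0 h 0 min.
Totals: regular 20 h 4 min, overtime 2 h 39 min.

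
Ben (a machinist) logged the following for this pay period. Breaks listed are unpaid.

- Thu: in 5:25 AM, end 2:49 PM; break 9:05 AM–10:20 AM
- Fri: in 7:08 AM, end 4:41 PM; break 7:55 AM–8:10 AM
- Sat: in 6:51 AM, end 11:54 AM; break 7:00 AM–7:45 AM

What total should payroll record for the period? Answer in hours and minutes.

21 h 45 min

Thu: 5:25 AM–2:49 PM = 9 h 24 min; less 75 min break → 8 h 9 min
Fri: 7:08 AM–4:41 PM = 9 h 33 min; less 15 min break → 9 h 18 min
Sat: 6:51 AM–11:54 AM = 5 h 3 min; less 45 min break → 4 h 18 min
Total: 8 h 9 min + 9 h 18 min + 4 h 18 min = 21 h 45 min.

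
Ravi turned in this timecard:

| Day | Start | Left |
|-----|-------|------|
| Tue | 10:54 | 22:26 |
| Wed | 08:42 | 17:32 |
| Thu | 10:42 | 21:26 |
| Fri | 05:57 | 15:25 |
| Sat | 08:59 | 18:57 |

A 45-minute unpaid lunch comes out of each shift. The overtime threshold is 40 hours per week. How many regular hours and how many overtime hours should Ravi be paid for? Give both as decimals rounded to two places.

Tue: 10:54–22:26 = 11 h 32 min; less 45 min break → 10 h 47 min
Wed: 08:42–17:32 = 8 h 50 min; less 45 min break → 8 h 5 min
Thu: 10:42–21:26 = 10 h 44 min; less 45 min break → 9 h 59 min
Fri: 05:57–15:25 = 9 h 28 min; less 45 min break → 8 h 43 min
Sat: 08:59–18:57 = 9 h 58 min; less 45 min break → 9 h 13 min
Total worked: 46 h 47 min = 46.78 h.
Threshold 40 h → overtime 6 h 47 min, regular 40 h 0 min.

Regular 40.00 hours, overtime 6.78 hours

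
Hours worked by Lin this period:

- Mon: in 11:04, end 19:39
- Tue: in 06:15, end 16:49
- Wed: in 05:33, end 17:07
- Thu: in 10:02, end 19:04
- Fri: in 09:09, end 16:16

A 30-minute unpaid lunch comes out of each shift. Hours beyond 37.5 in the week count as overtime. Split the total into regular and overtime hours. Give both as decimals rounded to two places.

Regular 37.50 hours, overtime 6.87 hours

Mon: 11:04–19:39 = 8 h 35 min; less 30 min break → 8 h 5 min
Tue: 06:15–16:49 = 10 h 34 min; less 30 min break → 10 h 4 min
Wed: 05:33–17:07 = 11 h 34 min; less 30 min break → 11 h 4 min
Thu: 10:02–19:04 = 9 h 2 min; less 30 min break → 8 h 32 min
Fri: 09:09–16:16 = 7 h 7 min; less 30 min break → 6 h 37 min
Total worked: 44 h 22 min = 44.37 h.
Threshold 37.5 h → overtime 6 h 52 min, regular 37 h 30 min.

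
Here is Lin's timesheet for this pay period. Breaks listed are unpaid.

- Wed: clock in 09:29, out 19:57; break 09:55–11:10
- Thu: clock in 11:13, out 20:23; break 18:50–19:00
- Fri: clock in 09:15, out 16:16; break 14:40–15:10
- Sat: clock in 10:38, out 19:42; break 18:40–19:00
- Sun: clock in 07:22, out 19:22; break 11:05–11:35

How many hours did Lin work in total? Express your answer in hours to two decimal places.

44.97 hours

Wed: 09:29–19:57 = 10 h 28 min; less 75 min break → 9 h 13 min
Thu: 11:13–20:23 = 9 h 10 min; less 10 min break → 9 h 0 min
Fri: 09:15–16:16 = 7 h 1 min; less 30 min break → 6 h 31 min
Sat: 10:38–19:42 = 9 h 4 min; less 20 min break → 8 h 44 min
Sun: 07:22–19:22 = 12 h 0 min; less 30 min break → 11 h 30 min
Total: 9 h 13 min + 9 h 0 min + 6 h 31 min + 8 h 44 min + 11 h 30 min = 44 h 58 min.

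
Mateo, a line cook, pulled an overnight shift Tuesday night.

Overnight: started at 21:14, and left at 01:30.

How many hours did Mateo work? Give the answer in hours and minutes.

Overnight: 21:14 → midnight = 2 h 46 min; midnight → 01:30 = 1 h 30 min; span 4 h 16 min

4 h 16 min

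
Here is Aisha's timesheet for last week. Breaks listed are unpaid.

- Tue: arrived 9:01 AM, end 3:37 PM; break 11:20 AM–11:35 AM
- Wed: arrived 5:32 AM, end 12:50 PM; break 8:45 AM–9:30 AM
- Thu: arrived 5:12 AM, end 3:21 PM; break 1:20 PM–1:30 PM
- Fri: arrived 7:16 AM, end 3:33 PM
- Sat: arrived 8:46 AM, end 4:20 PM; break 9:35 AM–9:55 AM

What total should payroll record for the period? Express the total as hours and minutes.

38 h 24 min

Tue: 9:01 AM–3:37 PM = 6 h 36 min; less 15 min break → 6 h 21 min
Wed: 5:32 AM–12:50 PM = 7 h 18 min; less 45 min break → 6 h 33 min
Thu: 5:12 AM–3:21 PM = 10 h 9 min; less 10 min break → 9 h 59 min
Fri: 7:16 AM–3:33 PM = 8 h 17 min
Sat: 8:46 AM–4:20 PM = 7 h 34 min; less 20 min break → 7 h 14 min
Total: 6 h 21 min + 6 h 33 min + 9 h 59 min + 8 h 17 min + 7 h 14 min = 38 h 24 min.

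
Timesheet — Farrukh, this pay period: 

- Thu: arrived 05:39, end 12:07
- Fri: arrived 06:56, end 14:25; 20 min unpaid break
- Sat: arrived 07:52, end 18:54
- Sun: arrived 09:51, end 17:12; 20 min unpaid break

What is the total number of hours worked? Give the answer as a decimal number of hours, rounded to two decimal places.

31.67 hours

Thu: 05:39–12:07 = 6 h 28 min
Fri: 06:56–14:25 = 7 h 29 min; less 20 min break → 7 h 9 min
Sat: 07:52–18:54 = 11 h 2 min
Sun: 09:51–17:12 = 7 h 21 min; less 20 min break → 7 h 1 min
Total: 6 h 28 min + 7 h 9 min + 11 h 2 min + 7 h 1 min = 31 h 40 min.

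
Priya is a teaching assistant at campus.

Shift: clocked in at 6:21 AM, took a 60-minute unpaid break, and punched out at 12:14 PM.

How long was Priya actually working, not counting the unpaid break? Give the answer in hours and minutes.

Shift: 6:21 AM–12:14 PM = 5 h 53 min; less 60 min break → 4 h 53 min

4 h 53 min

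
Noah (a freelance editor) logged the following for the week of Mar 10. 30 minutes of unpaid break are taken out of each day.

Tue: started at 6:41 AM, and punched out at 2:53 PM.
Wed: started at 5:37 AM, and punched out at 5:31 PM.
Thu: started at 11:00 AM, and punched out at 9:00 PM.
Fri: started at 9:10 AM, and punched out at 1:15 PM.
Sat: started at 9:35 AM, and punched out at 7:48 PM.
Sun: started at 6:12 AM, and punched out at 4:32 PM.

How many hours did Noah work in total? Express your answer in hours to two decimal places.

51.73 hours

Tue: 6:41 AM–2:53 PM = 8 h 12 min; less 30 min break → 7 h 42 min
Wed: 5:37 AM–5:31 PM = 11 h 54 min; less 30 min break → 11 h 24 min
Thu: 11:00 AM–9:00 PM = 10 h 0 min; less 30 min break → 9 h 30 min
Fri: 9:10 AM–1:15 PM = 4 h 5 min; less 30 min break → 3 h 35 min
Sat: 9:35 AM–7:48 PM = 10 h 13 min; less 30 min break → 9 h 43 min
Sun: 6:12 AM–4:32 PM = 10 h 20 min; less 30 min break → 9 h 50 min
Total: 7 h 42 min + 11 h 24 min + 9 h 30 min + 3 h 35 min + 9 h 43 min + 9 h 50 min = 51 h 44 min.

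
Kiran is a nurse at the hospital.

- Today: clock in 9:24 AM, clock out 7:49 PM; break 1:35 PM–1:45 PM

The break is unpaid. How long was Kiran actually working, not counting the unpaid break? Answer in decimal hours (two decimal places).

Today: 9:24 AM–7:49 PM = 10 h 25 min; less 10 min break → 10 h 15 min

10.25 hours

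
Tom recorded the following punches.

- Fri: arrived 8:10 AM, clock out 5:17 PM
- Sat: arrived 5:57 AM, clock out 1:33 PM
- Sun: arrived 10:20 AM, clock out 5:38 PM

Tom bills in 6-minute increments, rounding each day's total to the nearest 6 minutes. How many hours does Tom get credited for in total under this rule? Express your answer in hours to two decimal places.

Fri: 8:10 AM–5:17 PM = 9 h 7 min → rounds to 9 h 6 min
Sat: 5:57 AM–1:33 PM = 7 h 36 min → rounds to 7 h 36 min
Sun: 10:20 AM–5:38 PM = 7 h 18 min → rounds to 7 h 18 min
Total credited: 24 h 0 min.

24.00 hours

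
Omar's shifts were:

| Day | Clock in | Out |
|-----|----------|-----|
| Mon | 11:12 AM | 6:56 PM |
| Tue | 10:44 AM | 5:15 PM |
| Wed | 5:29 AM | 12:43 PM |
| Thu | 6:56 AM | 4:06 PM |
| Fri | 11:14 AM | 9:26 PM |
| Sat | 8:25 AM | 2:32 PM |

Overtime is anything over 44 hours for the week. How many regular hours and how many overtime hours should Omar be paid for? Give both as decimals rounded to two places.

Mon: 11:12 AM–6:56 PM = 7 h 44 min
Tue: 10:44 AM–5:15 PM = 6 h 31 min
Wed: 5:29 AM–12:43 PM = 7 h 14 min
Thu: 6:56 AM–4:06 PM = 9 h 10 min
Fri: 11:14 AM–9:26 PM = 10 h 12 min
Sat: 8:25 AM–2:32 PM = 6 h 7 min
Total worked: 46 h 58 min = 46.97 h.
Threshold 44 h → overtime 2 h 58 min, regular 44 h 0 min.

Regular 44.00 hours, overtime 2.97 hours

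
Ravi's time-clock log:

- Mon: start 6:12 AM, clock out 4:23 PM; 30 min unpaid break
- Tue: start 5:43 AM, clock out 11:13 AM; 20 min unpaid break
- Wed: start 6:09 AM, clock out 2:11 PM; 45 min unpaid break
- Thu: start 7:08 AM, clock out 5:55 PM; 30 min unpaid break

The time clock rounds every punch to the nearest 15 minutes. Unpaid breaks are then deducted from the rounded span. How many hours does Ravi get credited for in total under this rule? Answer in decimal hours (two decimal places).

Mon: in 6:12 AM→6:15 AM, out 4:23 PM→4:30 PM; 10 h 15 min − 30 min = 9 h 45 min
Tue: in 5:43 AM→5:45 AM, out 11:13 AM→11:15 AM; 5 h 30 min − 20 min = 5 h 10 min
Wed: in 6:09 AM→6:15 AM, out 2:11 PM→2:15 PM; 8 h 0 min − 45 min = 7 h 15 min
Thu: in 7:08 AM→7:15 AM, out 5:55 PM→6:00 PM; 10 h 45 min − 30 min = 10 h 15 min
Total credited: 32 h 25 min.

32.42 hours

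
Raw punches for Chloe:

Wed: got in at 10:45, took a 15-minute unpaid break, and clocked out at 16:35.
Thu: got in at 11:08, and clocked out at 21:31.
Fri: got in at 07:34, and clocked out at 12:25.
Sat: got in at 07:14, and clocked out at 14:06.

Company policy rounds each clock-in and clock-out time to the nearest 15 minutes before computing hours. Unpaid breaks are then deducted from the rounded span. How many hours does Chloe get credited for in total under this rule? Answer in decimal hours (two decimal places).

Wed: in 10:45→10:45, out 16:35→16:30; 5 h 45 min − 15 min = 5 h 30 min
Thu: in 11:08→11:15, out 21:31→21:30; 10 h 15 min
Fri: in 07:34→07:30, out 12:25→12:30; 5 h 0 min
Sat: in 07:14→07:15, out 14:06→14:00; 6 h 45 min
Total credited: 27 h 30 min.

27.50 hours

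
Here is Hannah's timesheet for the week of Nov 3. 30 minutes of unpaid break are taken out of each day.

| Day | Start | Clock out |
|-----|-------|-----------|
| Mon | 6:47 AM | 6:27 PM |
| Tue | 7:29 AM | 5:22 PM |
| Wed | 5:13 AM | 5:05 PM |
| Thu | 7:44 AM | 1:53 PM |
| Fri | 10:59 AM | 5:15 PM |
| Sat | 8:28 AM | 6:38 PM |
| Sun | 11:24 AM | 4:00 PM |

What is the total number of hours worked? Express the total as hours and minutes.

57 h 6 min

Mon: 6:47 AM–6:27 PM = 11 h 40 min; less 30 min break → 11 h 10 min
Tue: 7:29 AM–5:22 PM = 9 h 53 min; less 30 min break → 9 h 23 min
Wed: 5:13 AM–5:05 PM = 11 h 52 min; less 30 min break → 11 h 22 min
Thu: 7:44 AM–1:53 PM = 6 h 9 min; less 30 min break → 5 h 39 min
Fri: 10:59 AM–5:15 PM = 6 h 16 min; less 30 min break → 5 h 46 min
Sat: 8:28 AM–6:38 PM = 10 h 10 min; less 30 min break → 9 h 40 min
Sun: 11:24 AM–4:00 PM = 4 h 36 min; less 30 min break → 4 h 6 min
Total: 11 h 10 min + 9 h 23 min + 11 h 22 min + 5 h 39 min + 5 h 46 min + 9 h 40 min + 4 h 6 min = 57 h 6 min.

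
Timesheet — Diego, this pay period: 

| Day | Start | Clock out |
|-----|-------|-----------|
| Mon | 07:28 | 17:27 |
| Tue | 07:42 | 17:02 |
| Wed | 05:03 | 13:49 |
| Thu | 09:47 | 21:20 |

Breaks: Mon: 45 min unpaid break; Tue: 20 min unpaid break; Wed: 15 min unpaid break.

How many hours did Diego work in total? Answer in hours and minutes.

38 h 18 min

Mon: 07:28–17:27 = 9 h 59 min; less 45 min break → 9 h 14 min
Tue: 07:42–17:02 = 9 h 20 min; less 20 min break → 9 h 0 min
Wed: 05:03–13:49 = 8 h 46 min; less 15 min break → 8 h 31 min
Thu: 09:47–21:20 = 11 h 33 min
Total: 9 h 14 min + 9 h 0 min + 8 h 31 min + 11 h 33 min = 38 h 18 min.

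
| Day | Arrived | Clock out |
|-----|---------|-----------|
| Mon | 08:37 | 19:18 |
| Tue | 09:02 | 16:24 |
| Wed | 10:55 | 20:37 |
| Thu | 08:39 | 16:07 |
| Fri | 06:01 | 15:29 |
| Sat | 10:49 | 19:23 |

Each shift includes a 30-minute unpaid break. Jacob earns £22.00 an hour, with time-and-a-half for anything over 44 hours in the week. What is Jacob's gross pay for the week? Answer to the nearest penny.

Mon: 08:37–19:18 = 10 h 41 min; less 30 min break → 10 h 11 min
Tue: 09:02–16:24 = 7 h 22 min; less 30 min break → 6 h 52 min
Wed: 10:55–20:37 = 9 h 42 min; less 30 min break → 9 h 12 min
Thu: 08:39–16:07 = 7 h 28 min; less 30 min break → 6 h 58 min
Fri: 06:01–15:29 = 9 h 28 min; less 30 min break → 8 h 58 min
Sat: 10:49–19:23 = 8 h 34 min; less 30 min break → 8 h 4 min
Total worked: 50 h 15 min = 3015 min.
Regular 44 h 0 min = 2640 min at £22.00/h; overtime 6 h 15 min = 375 min at £33.00/h.
Pay = (2640 × £22.00 + 375 × £33.00) ÷ 60 = £1174.25.

£1174.25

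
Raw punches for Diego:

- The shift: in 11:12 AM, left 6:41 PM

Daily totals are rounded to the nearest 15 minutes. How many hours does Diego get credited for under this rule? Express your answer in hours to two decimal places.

The shift: 11:12 AM–6:41 PM = 7 h 29 min → rounds to 7 h 30 min

7.50 hours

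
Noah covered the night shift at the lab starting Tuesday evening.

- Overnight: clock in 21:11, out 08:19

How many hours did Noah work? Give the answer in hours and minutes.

11 h 8 min

Overnight: 21:11 → midnight = 2 h 49 min; midnight → 08:19 = 8 h 19 min; span 11 h 8 min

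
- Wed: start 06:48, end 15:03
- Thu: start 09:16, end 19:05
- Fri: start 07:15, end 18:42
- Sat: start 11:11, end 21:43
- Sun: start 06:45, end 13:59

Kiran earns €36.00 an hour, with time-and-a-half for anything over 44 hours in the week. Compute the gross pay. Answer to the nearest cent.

Wed: 06:48–15:03 = 8 h 15 min
Thu: 09:16–19:05 = 9 h 49 min
Fri: 07:15–18:42 = 11 h 27 min
Sat: 11:11–21:43 = 10 h 32 min
Sun: 06:45–13:59 = 7 h 14 min
Total worked: 47 h 17 min = 2837 min.
Regular 44 h 0 min = 2640 min at €36.00/h; overtime 3 h 17 min = 197 min at €54.00/h.
Pay = (2640 × €36.00 + 197 × €54.00) ÷ 60 = €1761.30.

€1761.30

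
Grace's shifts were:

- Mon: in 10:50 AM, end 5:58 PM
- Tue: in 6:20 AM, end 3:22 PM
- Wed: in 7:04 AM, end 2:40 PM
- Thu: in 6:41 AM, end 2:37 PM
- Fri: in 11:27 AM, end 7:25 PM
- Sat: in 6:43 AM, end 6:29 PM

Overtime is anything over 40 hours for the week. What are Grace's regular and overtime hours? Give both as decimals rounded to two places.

Mon: 10:50 AM–5:58 PM = 7 h 8 min
Tue: 6:20 AM–3:22 PM = 9 h 2 min
Wed: 7:04 AM–2:40 PM = 7 h 36 min
Thu: 6:41 AM–2:37 PM = 7 h 56 min
Fri: 11:27 AM–7:25 PM = 7 h 58 min
Sat: 6:43 AM–6:29 PM = 11 h 46 min
Total worked: 51 h 26 min = 51.43 h.
Threshold 40 h → overtime 11 h 26 min, regular 40 h 0 min.

Regular 40.00 hours, overtime 11.43 hours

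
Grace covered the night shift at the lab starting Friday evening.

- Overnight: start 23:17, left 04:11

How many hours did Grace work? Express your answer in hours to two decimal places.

4.90 hours

Overnight: 23:17 → midnight = 0 h 43 min; midnight → 04:11 = 4 h 11 min; span 4 h 54 min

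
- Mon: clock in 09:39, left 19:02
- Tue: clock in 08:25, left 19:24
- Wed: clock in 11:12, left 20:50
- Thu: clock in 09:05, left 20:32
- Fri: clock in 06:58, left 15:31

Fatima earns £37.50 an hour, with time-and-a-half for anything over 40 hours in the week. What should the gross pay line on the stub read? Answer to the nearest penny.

Mon: 09:39–19:02 = 9 h 23 min
Tue: 08:25–19:24 = 10 h 59 min
Wed: 11:12–20:50 = 9 h 38 min
Thu: 09:05–20:32 = 11 h 27 min
Fri: 06:58–15:31 = 8 h 33 min
Total worked: 50 h 0 min = 3000 min.
Regular 40 h 0 min = 2400 min at £37.50/h; overtime 10 h 0 min = 600 min at £56.25/h.
Pay = (2400 × £37.50 + 600 × £56.25) ÷ 60 = £2062.50.

£2062.50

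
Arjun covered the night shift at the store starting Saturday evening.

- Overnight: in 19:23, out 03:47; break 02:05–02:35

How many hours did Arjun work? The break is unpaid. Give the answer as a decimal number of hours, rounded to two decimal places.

7.90 hours

Overnight: 19:23 → midnight = 4 h 37 min; midnight → 03:47 = 3 h 47 min; span 8 h 24 min; less 30 min break → 7 h 54 min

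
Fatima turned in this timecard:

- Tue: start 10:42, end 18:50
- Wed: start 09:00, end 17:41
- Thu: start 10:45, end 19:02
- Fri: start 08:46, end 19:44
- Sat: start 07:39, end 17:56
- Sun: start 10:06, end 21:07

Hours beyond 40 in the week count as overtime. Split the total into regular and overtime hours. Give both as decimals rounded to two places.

Regular 40.00 hours, overtime 17.37 hours

Tue: 10:42–18:50 = 8 h 8 min
Wed: 09:00–17:41 = 8 h 41 min
Thu: 10:45–19:02 = 8 h 17 min
Fri: 08:46–19:44 = 10 h 58 min
Sat: 07:39–17:56 = 10 h 17 min
Sun: 10:06–21:07 = 11 h 1 min
Total worked: 57 h 22 min = 57.37 h.
Threshold 40 h → overtime 17 h 22 min, regular 40 h 0 min.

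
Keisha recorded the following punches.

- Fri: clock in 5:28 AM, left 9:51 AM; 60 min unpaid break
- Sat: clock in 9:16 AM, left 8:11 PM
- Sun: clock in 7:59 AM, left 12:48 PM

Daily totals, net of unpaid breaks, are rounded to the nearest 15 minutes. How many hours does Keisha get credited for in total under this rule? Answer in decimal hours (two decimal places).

19.25 hours

Fri: 5:28 AM–9:51 AM = 4 h 23 min − 60 min = 3 h 23 min → rounds to 3 h 30 min
Sat: 9:16 AM–8:11 PM = 10 h 55 min → rounds to 11 h 0 min
Sun: 7:59 AM–12:48 PM = 4 h 49 min → rounds to 4 h 45 min
Total credited: 19 h 15 min.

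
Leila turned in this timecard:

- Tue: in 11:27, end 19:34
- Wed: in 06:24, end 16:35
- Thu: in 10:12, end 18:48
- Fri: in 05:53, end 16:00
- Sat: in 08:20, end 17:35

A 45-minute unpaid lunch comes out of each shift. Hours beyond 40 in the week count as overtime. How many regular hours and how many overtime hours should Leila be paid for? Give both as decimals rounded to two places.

Regular 40.00 hours, overtime 2.52 hours

Tue: 11:27–19:34 = 8 h 7 min; less 45 min break → 7 h 22 min
Wed: 06:24–16:35 = 10 h 11 min; less 45 min break → 9 h 26 min
Thu: 10:12–18:48 = 8 h 36 min; less 45 min break → 7 h 51 min
Fri: 05:53–16:00 = 10 h 7 min; less 45 min break → 9 h 22 min
Sat: 08:20–17:35 = 9 h 15 min; less 45 min break → 8 h 30 min
Total worked: 42 h 31 min = 42.52 h.
Threshold 40 h → overtime 2 h 31 min, regular 40 h 0 min.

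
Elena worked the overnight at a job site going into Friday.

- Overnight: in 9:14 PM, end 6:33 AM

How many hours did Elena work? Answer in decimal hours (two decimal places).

9.32 hours

Overnight: 9:14 PM → midnight = 2 h 46 min; midnight → 6:33 AM = 6 h 33 min; span 9 h 19 min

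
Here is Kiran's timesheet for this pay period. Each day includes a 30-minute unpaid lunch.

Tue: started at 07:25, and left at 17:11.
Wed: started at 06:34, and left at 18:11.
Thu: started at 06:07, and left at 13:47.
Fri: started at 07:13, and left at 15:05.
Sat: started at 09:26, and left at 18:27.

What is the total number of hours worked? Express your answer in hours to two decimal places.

43.43 hours

Tue: 07:25–17:11 = 9 h 46 min; less 30 min break → 9 h 16 min
Wed: 06:34–18:11 = 11 h 37 min; less 30 min break → 11 h 7 min
Thu: 06:07–13:47 = 7 h 40 min; less 30 min break → 7 h 10 min
Fri: 07:13–15:05 = 7 h 52 min; less 30 min break → 7 h 22 min
Sat: 09:26–18:27 = 9 h 1 min; less 30 min break → 8 h 31 min
Total: 9 h 16 min + 11 h 7 min + 7 h 10 min + 7 h 22 min + 8 h 31 min = 43 h 26 min.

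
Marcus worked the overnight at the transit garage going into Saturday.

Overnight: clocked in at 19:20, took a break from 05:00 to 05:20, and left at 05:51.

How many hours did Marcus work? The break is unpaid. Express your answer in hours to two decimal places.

10.18 hours

Overnight: 19:20 → midnight = 4 h 40 min; midnight → 05:51 = 5 h 51 min; span 10 h 31 min; less 20 min break → 10 h 11 min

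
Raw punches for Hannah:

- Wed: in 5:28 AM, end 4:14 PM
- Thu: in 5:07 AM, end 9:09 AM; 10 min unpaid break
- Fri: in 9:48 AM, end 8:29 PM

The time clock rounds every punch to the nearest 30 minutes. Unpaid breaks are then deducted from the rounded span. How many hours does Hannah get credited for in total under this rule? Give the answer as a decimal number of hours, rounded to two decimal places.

Wed: in 5:28 AM→5:30 AM, out 4:14 PM→4:00 PM; 10 h 30 min
Thu: in 5:07 AM→5:00 AM, out 9:09 AM→9:00 AM; 4 h 0 min − 10 min = 3 h 50 min
Fri: in 9:48 AM→10:00 AM, out 8:29 PM→8:30 PM; 10 h 30 min
Total credited: 24 h 50 min.

24.83 hours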